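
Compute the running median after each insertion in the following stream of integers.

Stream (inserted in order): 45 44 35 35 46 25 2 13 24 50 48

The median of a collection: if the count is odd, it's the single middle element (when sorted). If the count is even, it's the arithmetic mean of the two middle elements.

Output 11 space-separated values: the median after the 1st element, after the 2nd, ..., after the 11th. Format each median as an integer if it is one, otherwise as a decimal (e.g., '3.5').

Step 1: insert 45 -> lo=[45] (size 1, max 45) hi=[] (size 0) -> median=45
Step 2: insert 44 -> lo=[44] (size 1, max 44) hi=[45] (size 1, min 45) -> median=44.5
Step 3: insert 35 -> lo=[35, 44] (size 2, max 44) hi=[45] (size 1, min 45) -> median=44
Step 4: insert 35 -> lo=[35, 35] (size 2, max 35) hi=[44, 45] (size 2, min 44) -> median=39.5
Step 5: insert 46 -> lo=[35, 35, 44] (size 3, max 44) hi=[45, 46] (size 2, min 45) -> median=44
Step 6: insert 25 -> lo=[25, 35, 35] (size 3, max 35) hi=[44, 45, 46] (size 3, min 44) -> median=39.5
Step 7: insert 2 -> lo=[2, 25, 35, 35] (size 4, max 35) hi=[44, 45, 46] (size 3, min 44) -> median=35
Step 8: insert 13 -> lo=[2, 13, 25, 35] (size 4, max 35) hi=[35, 44, 45, 46] (size 4, min 35) -> median=35
Step 9: insert 24 -> lo=[2, 13, 24, 25, 35] (size 5, max 35) hi=[35, 44, 45, 46] (size 4, min 35) -> median=35
Step 10: insert 50 -> lo=[2, 13, 24, 25, 35] (size 5, max 35) hi=[35, 44, 45, 46, 50] (size 5, min 35) -> median=35
Step 11: insert 48 -> lo=[2, 13, 24, 25, 35, 35] (size 6, max 35) hi=[44, 45, 46, 48, 50] (size 5, min 44) -> median=35

Answer: 45 44.5 44 39.5 44 39.5 35 35 35 35 35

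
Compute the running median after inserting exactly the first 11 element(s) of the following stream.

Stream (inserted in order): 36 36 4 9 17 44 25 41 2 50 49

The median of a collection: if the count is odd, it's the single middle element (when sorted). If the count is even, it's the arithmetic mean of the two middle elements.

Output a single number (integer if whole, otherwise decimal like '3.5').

Step 1: insert 36 -> lo=[36] (size 1, max 36) hi=[] (size 0) -> median=36
Step 2: insert 36 -> lo=[36] (size 1, max 36) hi=[36] (size 1, min 36) -> median=36
Step 3: insert 4 -> lo=[4, 36] (size 2, max 36) hi=[36] (size 1, min 36) -> median=36
Step 4: insert 9 -> lo=[4, 9] (size 2, max 9) hi=[36, 36] (size 2, min 36) -> median=22.5
Step 5: insert 17 -> lo=[4, 9, 17] (size 3, max 17) hi=[36, 36] (size 2, min 36) -> median=17
Step 6: insert 44 -> lo=[4, 9, 17] (size 3, max 17) hi=[36, 36, 44] (size 3, min 36) -> median=26.5
Step 7: insert 25 -> lo=[4, 9, 17, 25] (size 4, max 25) hi=[36, 36, 44] (size 3, min 36) -> median=25
Step 8: insert 41 -> lo=[4, 9, 17, 25] (size 4, max 25) hi=[36, 36, 41, 44] (size 4, min 36) -> median=30.5
Step 9: insert 2 -> lo=[2, 4, 9, 17, 25] (size 5, max 25) hi=[36, 36, 41, 44] (size 4, min 36) -> median=25
Step 10: insert 50 -> lo=[2, 4, 9, 17, 25] (size 5, max 25) hi=[36, 36, 41, 44, 50] (size 5, min 36) -> median=30.5
Step 11: insert 49 -> lo=[2, 4, 9, 17, 25, 36] (size 6, max 36) hi=[36, 41, 44, 49, 50] (size 5, min 36) -> median=36

Answer: 36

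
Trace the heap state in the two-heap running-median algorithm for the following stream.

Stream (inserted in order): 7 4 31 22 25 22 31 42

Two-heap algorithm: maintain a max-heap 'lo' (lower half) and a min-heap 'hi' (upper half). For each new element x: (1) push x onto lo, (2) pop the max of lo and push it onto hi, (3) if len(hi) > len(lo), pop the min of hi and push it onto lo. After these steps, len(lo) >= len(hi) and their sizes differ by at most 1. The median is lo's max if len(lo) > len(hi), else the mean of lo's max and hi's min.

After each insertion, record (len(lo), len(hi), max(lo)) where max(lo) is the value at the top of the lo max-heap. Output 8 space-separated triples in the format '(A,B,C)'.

Answer: (1,0,7) (1,1,4) (2,1,7) (2,2,7) (3,2,22) (3,3,22) (4,3,22) (4,4,22)

Derivation:
Step 1: insert 7 -> lo=[7] hi=[] -> (len(lo)=1, len(hi)=0, max(lo)=7)
Step 2: insert 4 -> lo=[4] hi=[7] -> (len(lo)=1, len(hi)=1, max(lo)=4)
Step 3: insert 31 -> lo=[4, 7] hi=[31] -> (len(lo)=2, len(hi)=1, max(lo)=7)
Step 4: insert 22 -> lo=[4, 7] hi=[22, 31] -> (len(lo)=2, len(hi)=2, max(lo)=7)
Step 5: insert 25 -> lo=[4, 7, 22] hi=[25, 31] -> (len(lo)=3, len(hi)=2, max(lo)=22)
Step 6: insert 22 -> lo=[4, 7, 22] hi=[22, 25, 31] -> (len(lo)=3, len(hi)=3, max(lo)=22)
Step 7: insert 31 -> lo=[4, 7, 22, 22] hi=[25, 31, 31] -> (len(lo)=4, len(hi)=3, max(lo)=22)
Step 8: insert 42 -> lo=[4, 7, 22, 22] hi=[25, 31, 31, 42] -> (len(lo)=4, len(hi)=4, max(lo)=22)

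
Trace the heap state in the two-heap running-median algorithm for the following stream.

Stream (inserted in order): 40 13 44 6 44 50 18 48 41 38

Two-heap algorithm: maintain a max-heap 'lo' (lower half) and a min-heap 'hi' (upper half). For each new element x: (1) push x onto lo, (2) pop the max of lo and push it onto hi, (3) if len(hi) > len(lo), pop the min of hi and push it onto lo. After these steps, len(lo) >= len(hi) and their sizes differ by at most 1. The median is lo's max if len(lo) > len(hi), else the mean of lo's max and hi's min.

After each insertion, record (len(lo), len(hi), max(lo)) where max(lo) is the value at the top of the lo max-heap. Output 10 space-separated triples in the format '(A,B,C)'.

Step 1: insert 40 -> lo=[40] hi=[] -> (len(lo)=1, len(hi)=0, max(lo)=40)
Step 2: insert 13 -> lo=[13] hi=[40] -> (len(lo)=1, len(hi)=1, max(lo)=13)
Step 3: insert 44 -> lo=[13, 40] hi=[44] -> (len(lo)=2, len(hi)=1, max(lo)=40)
Step 4: insert 6 -> lo=[6, 13] hi=[40, 44] -> (len(lo)=2, len(hi)=2, max(lo)=13)
Step 5: insert 44 -> lo=[6, 13, 40] hi=[44, 44] -> (len(lo)=3, len(hi)=2, max(lo)=40)
Step 6: insert 50 -> lo=[6, 13, 40] hi=[44, 44, 50] -> (len(lo)=3, len(hi)=3, max(lo)=40)
Step 7: insert 18 -> lo=[6, 13, 18, 40] hi=[44, 44, 50] -> (len(lo)=4, len(hi)=3, max(lo)=40)
Step 8: insert 48 -> lo=[6, 13, 18, 40] hi=[44, 44, 48, 50] -> (len(lo)=4, len(hi)=4, max(lo)=40)
Step 9: insert 41 -> lo=[6, 13, 18, 40, 41] hi=[44, 44, 48, 50] -> (len(lo)=5, len(hi)=4, max(lo)=41)
Step 10: insert 38 -> lo=[6, 13, 18, 38, 40] hi=[41, 44, 44, 48, 50] -> (len(lo)=5, len(hi)=5, max(lo)=40)

Answer: (1,0,40) (1,1,13) (2,1,40) (2,2,13) (3,2,40) (3,3,40) (4,3,40) (4,4,40) (5,4,41) (5,5,40)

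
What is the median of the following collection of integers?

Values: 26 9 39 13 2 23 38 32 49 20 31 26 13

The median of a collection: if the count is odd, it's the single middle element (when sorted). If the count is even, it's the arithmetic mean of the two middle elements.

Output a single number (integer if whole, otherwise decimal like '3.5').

Step 1: insert 26 -> lo=[26] (size 1, max 26) hi=[] (size 0) -> median=26
Step 2: insert 9 -> lo=[9] (size 1, max 9) hi=[26] (size 1, min 26) -> median=17.5
Step 3: insert 39 -> lo=[9, 26] (size 2, max 26) hi=[39] (size 1, min 39) -> median=26
Step 4: insert 13 -> lo=[9, 13] (size 2, max 13) hi=[26, 39] (size 2, min 26) -> median=19.5
Step 5: insert 2 -> lo=[2, 9, 13] (size 3, max 13) hi=[26, 39] (size 2, min 26) -> median=13
Step 6: insert 23 -> lo=[2, 9, 13] (size 3, max 13) hi=[23, 26, 39] (size 3, min 23) -> median=18
Step 7: insert 38 -> lo=[2, 9, 13, 23] (size 4, max 23) hi=[26, 38, 39] (size 3, min 26) -> median=23
Step 8: insert 32 -> lo=[2, 9, 13, 23] (size 4, max 23) hi=[26, 32, 38, 39] (size 4, min 26) -> median=24.5
Step 9: insert 49 -> lo=[2, 9, 13, 23, 26] (size 5, max 26) hi=[32, 38, 39, 49] (size 4, min 32) -> median=26
Step 10: insert 20 -> lo=[2, 9, 13, 20, 23] (size 5, max 23) hi=[26, 32, 38, 39, 49] (size 5, min 26) -> median=24.5
Step 11: insert 31 -> lo=[2, 9, 13, 20, 23, 26] (size 6, max 26) hi=[31, 32, 38, 39, 49] (size 5, min 31) -> median=26
Step 12: insert 26 -> lo=[2, 9, 13, 20, 23, 26] (size 6, max 26) hi=[26, 31, 32, 38, 39, 49] (size 6, min 26) -> median=26
Step 13: insert 13 -> lo=[2, 9, 13, 13, 20, 23, 26] (size 7, max 26) hi=[26, 31, 32, 38, 39, 49] (size 6, min 26) -> median=26

Answer: 26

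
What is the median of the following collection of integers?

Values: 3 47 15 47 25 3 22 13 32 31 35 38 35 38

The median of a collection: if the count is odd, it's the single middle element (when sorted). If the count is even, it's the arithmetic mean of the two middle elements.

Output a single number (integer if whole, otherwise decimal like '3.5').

Answer: 31.5

Derivation:
Step 1: insert 3 -> lo=[3] (size 1, max 3) hi=[] (size 0) -> median=3
Step 2: insert 47 -> lo=[3] (size 1, max 3) hi=[47] (size 1, min 47) -> median=25
Step 3: insert 15 -> lo=[3, 15] (size 2, max 15) hi=[47] (size 1, min 47) -> median=15
Step 4: insert 47 -> lo=[3, 15] (size 2, max 15) hi=[47, 47] (size 2, min 47) -> median=31
Step 5: insert 25 -> lo=[3, 15, 25] (size 3, max 25) hi=[47, 47] (size 2, min 47) -> median=25
Step 6: insert 3 -> lo=[3, 3, 15] (size 3, max 15) hi=[25, 47, 47] (size 3, min 25) -> median=20
Step 7: insert 22 -> lo=[3, 3, 15, 22] (size 4, max 22) hi=[25, 47, 47] (size 3, min 25) -> median=22
Step 8: insert 13 -> lo=[3, 3, 13, 15] (size 4, max 15) hi=[22, 25, 47, 47] (size 4, min 22) -> median=18.5
Step 9: insert 32 -> lo=[3, 3, 13, 15, 22] (size 5, max 22) hi=[25, 32, 47, 47] (size 4, min 25) -> median=22
Step 10: insert 31 -> lo=[3, 3, 13, 15, 22] (size 5, max 22) hi=[25, 31, 32, 47, 47] (size 5, min 25) -> median=23.5
Step 11: insert 35 -> lo=[3, 3, 13, 15, 22, 25] (size 6, max 25) hi=[31, 32, 35, 47, 47] (size 5, min 31) -> median=25
Step 12: insert 38 -> lo=[3, 3, 13, 15, 22, 25] (size 6, max 25) hi=[31, 32, 35, 38, 47, 47] (size 6, min 31) -> median=28
Step 13: insert 35 -> lo=[3, 3, 13, 15, 22, 25, 31] (size 7, max 31) hi=[32, 35, 35, 38, 47, 47] (size 6, min 32) -> median=31
Step 14: insert 38 -> lo=[3, 3, 13, 15, 22, 25, 31] (size 7, max 31) hi=[32, 35, 35, 38, 38, 47, 47] (size 7, min 32) -> median=31.5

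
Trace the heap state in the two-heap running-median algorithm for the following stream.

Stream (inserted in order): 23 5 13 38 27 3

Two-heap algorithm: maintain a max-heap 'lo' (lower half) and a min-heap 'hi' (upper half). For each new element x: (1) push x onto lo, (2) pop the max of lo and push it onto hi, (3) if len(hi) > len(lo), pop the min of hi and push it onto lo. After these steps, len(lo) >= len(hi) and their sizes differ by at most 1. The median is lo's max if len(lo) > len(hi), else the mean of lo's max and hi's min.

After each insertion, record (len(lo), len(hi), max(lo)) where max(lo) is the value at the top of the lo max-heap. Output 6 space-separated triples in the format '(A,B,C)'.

Step 1: insert 23 -> lo=[23] hi=[] -> (len(lo)=1, len(hi)=0, max(lo)=23)
Step 2: insert 5 -> lo=[5] hi=[23] -> (len(lo)=1, len(hi)=1, max(lo)=5)
Step 3: insert 13 -> lo=[5, 13] hi=[23] -> (len(lo)=2, len(hi)=1, max(lo)=13)
Step 4: insert 38 -> lo=[5, 13] hi=[23, 38] -> (len(lo)=2, len(hi)=2, max(lo)=13)
Step 5: insert 27 -> lo=[5, 13, 23] hi=[27, 38] -> (len(lo)=3, len(hi)=2, max(lo)=23)
Step 6: insert 3 -> lo=[3, 5, 13] hi=[23, 27, 38] -> (len(lo)=3, len(hi)=3, max(lo)=13)

Answer: (1,0,23) (1,1,5) (2,1,13) (2,2,13) (3,2,23) (3,3,13)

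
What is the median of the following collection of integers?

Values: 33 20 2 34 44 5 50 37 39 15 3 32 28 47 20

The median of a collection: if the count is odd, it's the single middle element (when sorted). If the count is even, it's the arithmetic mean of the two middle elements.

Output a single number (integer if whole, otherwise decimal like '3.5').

Answer: 32

Derivation:
Step 1: insert 33 -> lo=[33] (size 1, max 33) hi=[] (size 0) -> median=33
Step 2: insert 20 -> lo=[20] (size 1, max 20) hi=[33] (size 1, min 33) -> median=26.5
Step 3: insert 2 -> lo=[2, 20] (size 2, max 20) hi=[33] (size 1, min 33) -> median=20
Step 4: insert 34 -> lo=[2, 20] (size 2, max 20) hi=[33, 34] (size 2, min 33) -> median=26.5
Step 5: insert 44 -> lo=[2, 20, 33] (size 3, max 33) hi=[34, 44] (size 2, min 34) -> median=33
Step 6: insert 5 -> lo=[2, 5, 20] (size 3, max 20) hi=[33, 34, 44] (size 3, min 33) -> median=26.5
Step 7: insert 50 -> lo=[2, 5, 20, 33] (size 4, max 33) hi=[34, 44, 50] (size 3, min 34) -> median=33
Step 8: insert 37 -> lo=[2, 5, 20, 33] (size 4, max 33) hi=[34, 37, 44, 50] (size 4, min 34) -> median=33.5
Step 9: insert 39 -> lo=[2, 5, 20, 33, 34] (size 5, max 34) hi=[37, 39, 44, 50] (size 4, min 37) -> median=34
Step 10: insert 15 -> lo=[2, 5, 15, 20, 33] (size 5, max 33) hi=[34, 37, 39, 44, 50] (size 5, min 34) -> median=33.5
Step 11: insert 3 -> lo=[2, 3, 5, 15, 20, 33] (size 6, max 33) hi=[34, 37, 39, 44, 50] (size 5, min 34) -> median=33
Step 12: insert 32 -> lo=[2, 3, 5, 15, 20, 32] (size 6, max 32) hi=[33, 34, 37, 39, 44, 50] (size 6, min 33) -> median=32.5
Step 13: insert 28 -> lo=[2, 3, 5, 15, 20, 28, 32] (size 7, max 32) hi=[33, 34, 37, 39, 44, 50] (size 6, min 33) -> median=32
Step 14: insert 47 -> lo=[2, 3, 5, 15, 20, 28, 32] (size 7, max 32) hi=[33, 34, 37, 39, 44, 47, 50] (size 7, min 33) -> median=32.5
Step 15: insert 20 -> lo=[2, 3, 5, 15, 20, 20, 28, 32] (size 8, max 32) hi=[33, 34, 37, 39, 44, 47, 50] (size 7, min 33) -> median=32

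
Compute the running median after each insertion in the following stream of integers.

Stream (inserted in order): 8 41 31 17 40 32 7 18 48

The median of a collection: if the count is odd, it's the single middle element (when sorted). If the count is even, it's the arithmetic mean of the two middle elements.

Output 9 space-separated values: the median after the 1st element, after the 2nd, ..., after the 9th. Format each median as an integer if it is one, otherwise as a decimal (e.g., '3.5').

Step 1: insert 8 -> lo=[8] (size 1, max 8) hi=[] (size 0) -> median=8
Step 2: insert 41 -> lo=[8] (size 1, max 8) hi=[41] (size 1, min 41) -> median=24.5
Step 3: insert 31 -> lo=[8, 31] (size 2, max 31) hi=[41] (size 1, min 41) -> median=31
Step 4: insert 17 -> lo=[8, 17] (size 2, max 17) hi=[31, 41] (size 2, min 31) -> median=24
Step 5: insert 40 -> lo=[8, 17, 31] (size 3, max 31) hi=[40, 41] (size 2, min 40) -> median=31
Step 6: insert 32 -> lo=[8, 17, 31] (size 3, max 31) hi=[32, 40, 41] (size 3, min 32) -> median=31.5
Step 7: insert 7 -> lo=[7, 8, 17, 31] (size 4, max 31) hi=[32, 40, 41] (size 3, min 32) -> median=31
Step 8: insert 18 -> lo=[7, 8, 17, 18] (size 4, max 18) hi=[31, 32, 40, 41] (size 4, min 31) -> median=24.5
Step 9: insert 48 -> lo=[7, 8, 17, 18, 31] (size 5, max 31) hi=[32, 40, 41, 48] (size 4, min 32) -> median=31

Answer: 8 24.5 31 24 31 31.5 31 24.5 31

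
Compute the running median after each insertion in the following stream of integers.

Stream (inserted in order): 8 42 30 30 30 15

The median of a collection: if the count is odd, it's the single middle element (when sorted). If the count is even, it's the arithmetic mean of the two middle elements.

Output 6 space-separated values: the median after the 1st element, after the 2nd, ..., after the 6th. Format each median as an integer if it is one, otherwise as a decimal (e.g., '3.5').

Step 1: insert 8 -> lo=[8] (size 1, max 8) hi=[] (size 0) -> median=8
Step 2: insert 42 -> lo=[8] (size 1, max 8) hi=[42] (size 1, min 42) -> median=25
Step 3: insert 30 -> lo=[8, 30] (size 2, max 30) hi=[42] (size 1, min 42) -> median=30
Step 4: insert 30 -> lo=[8, 30] (size 2, max 30) hi=[30, 42] (size 2, min 30) -> median=30
Step 5: insert 30 -> lo=[8, 30, 30] (size 3, max 30) hi=[30, 42] (size 2, min 30) -> median=30
Step 6: insert 15 -> lo=[8, 15, 30] (size 3, max 30) hi=[30, 30, 42] (size 3, min 30) -> median=30

Answer: 8 25 30 30 30 30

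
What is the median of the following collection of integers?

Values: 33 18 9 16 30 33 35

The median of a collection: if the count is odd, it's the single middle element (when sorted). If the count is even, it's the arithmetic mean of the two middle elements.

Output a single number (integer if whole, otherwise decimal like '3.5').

Answer: 30

Derivation:
Step 1: insert 33 -> lo=[33] (size 1, max 33) hi=[] (size 0) -> median=33
Step 2: insert 18 -> lo=[18] (size 1, max 18) hi=[33] (size 1, min 33) -> median=25.5
Step 3: insert 9 -> lo=[9, 18] (size 2, max 18) hi=[33] (size 1, min 33) -> median=18
Step 4: insert 16 -> lo=[9, 16] (size 2, max 16) hi=[18, 33] (size 2, min 18) -> median=17
Step 5: insert 30 -> lo=[9, 16, 18] (size 3, max 18) hi=[30, 33] (size 2, min 30) -> median=18
Step 6: insert 33 -> lo=[9, 16, 18] (size 3, max 18) hi=[30, 33, 33] (size 3, min 30) -> median=24
Step 7: insert 35 -> lo=[9, 16, 18, 30] (size 4, max 30) hi=[33, 33, 35] (size 3, min 33) -> median=30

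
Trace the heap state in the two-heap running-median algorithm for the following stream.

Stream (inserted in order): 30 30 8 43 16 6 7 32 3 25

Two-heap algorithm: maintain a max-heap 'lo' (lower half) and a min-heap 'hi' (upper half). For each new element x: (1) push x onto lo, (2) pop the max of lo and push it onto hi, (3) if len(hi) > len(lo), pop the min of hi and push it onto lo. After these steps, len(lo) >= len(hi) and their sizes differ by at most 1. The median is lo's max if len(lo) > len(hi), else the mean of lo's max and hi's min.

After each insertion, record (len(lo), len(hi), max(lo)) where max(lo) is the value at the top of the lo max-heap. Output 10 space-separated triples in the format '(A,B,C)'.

Step 1: insert 30 -> lo=[30] hi=[] -> (len(lo)=1, len(hi)=0, max(lo)=30)
Step 2: insert 30 -> lo=[30] hi=[30] -> (len(lo)=1, len(hi)=1, max(lo)=30)
Step 3: insert 8 -> lo=[8, 30] hi=[30] -> (len(lo)=2, len(hi)=1, max(lo)=30)
Step 4: insert 43 -> lo=[8, 30] hi=[30, 43] -> (len(lo)=2, len(hi)=2, max(lo)=30)
Step 5: insert 16 -> lo=[8, 16, 30] hi=[30, 43] -> (len(lo)=3, len(hi)=2, max(lo)=30)
Step 6: insert 6 -> lo=[6, 8, 16] hi=[30, 30, 43] -> (len(lo)=3, len(hi)=3, max(lo)=16)
Step 7: insert 7 -> lo=[6, 7, 8, 16] hi=[30, 30, 43] -> (len(lo)=4, len(hi)=3, max(lo)=16)
Step 8: insert 32 -> lo=[6, 7, 8, 16] hi=[30, 30, 32, 43] -> (len(lo)=4, len(hi)=4, max(lo)=16)
Step 9: insert 3 -> lo=[3, 6, 7, 8, 16] hi=[30, 30, 32, 43] -> (len(lo)=5, len(hi)=4, max(lo)=16)
Step 10: insert 25 -> lo=[3, 6, 7, 8, 16] hi=[25, 30, 30, 32, 43] -> (len(lo)=5, len(hi)=5, max(lo)=16)

Answer: (1,0,30) (1,1,30) (2,1,30) (2,2,30) (3,2,30) (3,3,16) (4,3,16) (4,4,16) (5,4,16) (5,5,16)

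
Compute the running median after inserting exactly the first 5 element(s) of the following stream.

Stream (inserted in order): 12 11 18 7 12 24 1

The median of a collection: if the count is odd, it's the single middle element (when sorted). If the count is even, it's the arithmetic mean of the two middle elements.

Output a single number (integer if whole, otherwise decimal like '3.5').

Step 1: insert 12 -> lo=[12] (size 1, max 12) hi=[] (size 0) -> median=12
Step 2: insert 11 -> lo=[11] (size 1, max 11) hi=[12] (size 1, min 12) -> median=11.5
Step 3: insert 18 -> lo=[11, 12] (size 2, max 12) hi=[18] (size 1, min 18) -> median=12
Step 4: insert 7 -> lo=[7, 11] (size 2, max 11) hi=[12, 18] (size 2, min 12) -> median=11.5
Step 5: insert 12 -> lo=[7, 11, 12] (size 3, max 12) hi=[12, 18] (size 2, min 12) -> median=12

Answer: 12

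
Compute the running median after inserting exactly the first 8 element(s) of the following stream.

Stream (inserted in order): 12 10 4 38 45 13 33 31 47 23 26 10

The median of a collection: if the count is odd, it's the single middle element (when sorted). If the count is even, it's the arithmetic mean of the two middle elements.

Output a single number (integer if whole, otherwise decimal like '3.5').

Step 1: insert 12 -> lo=[12] (size 1, max 12) hi=[] (size 0) -> median=12
Step 2: insert 10 -> lo=[10] (size 1, max 10) hi=[12] (size 1, min 12) -> median=11
Step 3: insert 4 -> lo=[4, 10] (size 2, max 10) hi=[12] (size 1, min 12) -> median=10
Step 4: insert 38 -> lo=[4, 10] (size 2, max 10) hi=[12, 38] (size 2, min 12) -> median=11
Step 5: insert 45 -> lo=[4, 10, 12] (size 3, max 12) hi=[38, 45] (size 2, min 38) -> median=12
Step 6: insert 13 -> lo=[4, 10, 12] (size 3, max 12) hi=[13, 38, 45] (size 3, min 13) -> median=12.5
Step 7: insert 33 -> lo=[4, 10, 12, 13] (size 4, max 13) hi=[33, 38, 45] (size 3, min 33) -> median=13
Step 8: insert 31 -> lo=[4, 10, 12, 13] (size 4, max 13) hi=[31, 33, 38, 45] (size 4, min 31) -> median=22

Answer: 22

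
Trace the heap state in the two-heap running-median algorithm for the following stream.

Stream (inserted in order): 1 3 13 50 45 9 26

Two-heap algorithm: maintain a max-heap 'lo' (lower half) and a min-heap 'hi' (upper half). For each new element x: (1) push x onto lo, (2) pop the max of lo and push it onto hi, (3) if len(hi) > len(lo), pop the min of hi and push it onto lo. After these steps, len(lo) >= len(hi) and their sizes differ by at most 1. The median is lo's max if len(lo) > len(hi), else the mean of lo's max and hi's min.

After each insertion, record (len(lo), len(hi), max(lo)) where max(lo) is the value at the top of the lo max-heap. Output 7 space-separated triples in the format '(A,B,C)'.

Step 1: insert 1 -> lo=[1] hi=[] -> (len(lo)=1, len(hi)=0, max(lo)=1)
Step 2: insert 3 -> lo=[1] hi=[3] -> (len(lo)=1, len(hi)=1, max(lo)=1)
Step 3: insert 13 -> lo=[1, 3] hi=[13] -> (len(lo)=2, len(hi)=1, max(lo)=3)
Step 4: insert 50 -> lo=[1, 3] hi=[13, 50] -> (len(lo)=2, len(hi)=2, max(lo)=3)
Step 5: insert 45 -> lo=[1, 3, 13] hi=[45, 50] -> (len(lo)=3, len(hi)=2, max(lo)=13)
Step 6: insert 9 -> lo=[1, 3, 9] hi=[13, 45, 50] -> (len(lo)=3, len(hi)=3, max(lo)=9)
Step 7: insert 26 -> lo=[1, 3, 9, 13] hi=[26, 45, 50] -> (len(lo)=4, len(hi)=3, max(lo)=13)

Answer: (1,0,1) (1,1,1) (2,1,3) (2,2,3) (3,2,13) (3,3,9) (4,3,13)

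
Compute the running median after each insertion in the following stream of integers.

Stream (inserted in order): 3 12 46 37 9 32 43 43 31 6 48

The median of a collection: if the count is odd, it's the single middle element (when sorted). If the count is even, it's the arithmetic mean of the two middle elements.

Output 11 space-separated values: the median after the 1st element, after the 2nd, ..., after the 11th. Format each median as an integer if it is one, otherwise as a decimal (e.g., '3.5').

Step 1: insert 3 -> lo=[3] (size 1, max 3) hi=[] (size 0) -> median=3
Step 2: insert 12 -> lo=[3] (size 1, max 3) hi=[12] (size 1, min 12) -> median=7.5
Step 3: insert 46 -> lo=[3, 12] (size 2, max 12) hi=[46] (size 1, min 46) -> median=12
Step 4: insert 37 -> lo=[3, 12] (size 2, max 12) hi=[37, 46] (size 2, min 37) -> median=24.5
Step 5: insert 9 -> lo=[3, 9, 12] (size 3, max 12) hi=[37, 46] (size 2, min 37) -> median=12
Step 6: insert 32 -> lo=[3, 9, 12] (size 3, max 12) hi=[32, 37, 46] (size 3, min 32) -> median=22
Step 7: insert 43 -> lo=[3, 9, 12, 32] (size 4, max 32) hi=[37, 43, 46] (size 3, min 37) -> median=32
Step 8: insert 43 -> lo=[3, 9, 12, 32] (size 4, max 32) hi=[37, 43, 43, 46] (size 4, min 37) -> median=34.5
Step 9: insert 31 -> lo=[3, 9, 12, 31, 32] (size 5, max 32) hi=[37, 43, 43, 46] (size 4, min 37) -> median=32
Step 10: insert 6 -> lo=[3, 6, 9, 12, 31] (size 5, max 31) hi=[32, 37, 43, 43, 46] (size 5, min 32) -> median=31.5
Step 11: insert 48 -> lo=[3, 6, 9, 12, 31, 32] (size 6, max 32) hi=[37, 43, 43, 46, 48] (size 5, min 37) -> median=32

Answer: 3 7.5 12 24.5 12 22 32 34.5 32 31.5 32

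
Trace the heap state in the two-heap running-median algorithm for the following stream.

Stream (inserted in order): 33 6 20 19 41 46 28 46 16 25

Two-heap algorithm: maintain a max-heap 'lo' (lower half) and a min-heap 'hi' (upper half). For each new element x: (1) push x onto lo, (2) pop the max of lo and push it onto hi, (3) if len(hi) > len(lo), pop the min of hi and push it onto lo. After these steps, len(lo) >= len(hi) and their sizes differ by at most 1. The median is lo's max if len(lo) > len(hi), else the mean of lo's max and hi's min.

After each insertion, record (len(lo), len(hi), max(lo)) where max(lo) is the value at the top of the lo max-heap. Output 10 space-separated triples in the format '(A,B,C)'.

Answer: (1,0,33) (1,1,6) (2,1,20) (2,2,19) (3,2,20) (3,3,20) (4,3,28) (4,4,28) (5,4,28) (5,5,25)

Derivation:
Step 1: insert 33 -> lo=[33] hi=[] -> (len(lo)=1, len(hi)=0, max(lo)=33)
Step 2: insert 6 -> lo=[6] hi=[33] -> (len(lo)=1, len(hi)=1, max(lo)=6)
Step 3: insert 20 -> lo=[6, 20] hi=[33] -> (len(lo)=2, len(hi)=1, max(lo)=20)
Step 4: insert 19 -> lo=[6, 19] hi=[20, 33] -> (len(lo)=2, len(hi)=2, max(lo)=19)
Step 5: insert 41 -> lo=[6, 19, 20] hi=[33, 41] -> (len(lo)=3, len(hi)=2, max(lo)=20)
Step 6: insert 46 -> lo=[6, 19, 20] hi=[33, 41, 46] -> (len(lo)=3, len(hi)=3, max(lo)=20)
Step 7: insert 28 -> lo=[6, 19, 20, 28] hi=[33, 41, 46] -> (len(lo)=4, len(hi)=3, max(lo)=28)
Step 8: insert 46 -> lo=[6, 19, 20, 28] hi=[33, 41, 46, 46] -> (len(lo)=4, len(hi)=4, max(lo)=28)
Step 9: insert 16 -> lo=[6, 16, 19, 20, 28] hi=[33, 41, 46, 46] -> (len(lo)=5, len(hi)=4, max(lo)=28)
Step 10: insert 25 -> lo=[6, 16, 19, 20, 25] hi=[28, 33, 41, 46, 46] -> (len(lo)=5, len(hi)=5, max(lo)=25)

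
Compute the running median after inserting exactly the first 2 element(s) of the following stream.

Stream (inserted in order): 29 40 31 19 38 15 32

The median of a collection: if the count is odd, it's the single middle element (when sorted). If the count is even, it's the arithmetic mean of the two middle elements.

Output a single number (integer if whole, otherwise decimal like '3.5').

Answer: 34.5

Derivation:
Step 1: insert 29 -> lo=[29] (size 1, max 29) hi=[] (size 0) -> median=29
Step 2: insert 40 -> lo=[29] (size 1, max 29) hi=[40] (size 1, min 40) -> median=34.5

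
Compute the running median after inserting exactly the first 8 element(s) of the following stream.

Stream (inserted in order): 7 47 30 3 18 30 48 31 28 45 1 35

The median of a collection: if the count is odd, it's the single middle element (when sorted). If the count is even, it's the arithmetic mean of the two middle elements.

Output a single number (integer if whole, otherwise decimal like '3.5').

Step 1: insert 7 -> lo=[7] (size 1, max 7) hi=[] (size 0) -> median=7
Step 2: insert 47 -> lo=[7] (size 1, max 7) hi=[47] (size 1, min 47) -> median=27
Step 3: insert 30 -> lo=[7, 30] (size 2, max 30) hi=[47] (size 1, min 47) -> median=30
Step 4: insert 3 -> lo=[3, 7] (size 2, max 7) hi=[30, 47] (size 2, min 30) -> median=18.5
Step 5: insert 18 -> lo=[3, 7, 18] (size 3, max 18) hi=[30, 47] (size 2, min 30) -> median=18
Step 6: insert 30 -> lo=[3, 7, 18] (size 3, max 18) hi=[30, 30, 47] (size 3, min 30) -> median=24
Step 7: insert 48 -> lo=[3, 7, 18, 30] (size 4, max 30) hi=[30, 47, 48] (size 3, min 30) -> median=30
Step 8: insert 31 -> lo=[3, 7, 18, 30] (size 4, max 30) hi=[30, 31, 47, 48] (size 4, min 30) -> median=30

Answer: 30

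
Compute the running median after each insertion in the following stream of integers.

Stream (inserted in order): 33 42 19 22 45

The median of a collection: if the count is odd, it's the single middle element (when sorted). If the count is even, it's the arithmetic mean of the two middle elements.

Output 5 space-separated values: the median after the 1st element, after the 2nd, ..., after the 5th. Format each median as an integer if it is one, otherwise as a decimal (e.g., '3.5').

Step 1: insert 33 -> lo=[33] (size 1, max 33) hi=[] (size 0) -> median=33
Step 2: insert 42 -> lo=[33] (size 1, max 33) hi=[42] (size 1, min 42) -> median=37.5
Step 3: insert 19 -> lo=[19, 33] (size 2, max 33) hi=[42] (size 1, min 42) -> median=33
Step 4: insert 22 -> lo=[19, 22] (size 2, max 22) hi=[33, 42] (size 2, min 33) -> median=27.5
Step 5: insert 45 -> lo=[19, 22, 33] (size 3, max 33) hi=[42, 45] (size 2, min 42) -> median=33

Answer: 33 37.5 33 27.5 33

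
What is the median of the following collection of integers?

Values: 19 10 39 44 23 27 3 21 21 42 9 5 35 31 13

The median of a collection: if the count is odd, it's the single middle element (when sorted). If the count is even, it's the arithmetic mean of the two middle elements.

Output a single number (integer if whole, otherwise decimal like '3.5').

Step 1: insert 19 -> lo=[19] (size 1, max 19) hi=[] (size 0) -> median=19
Step 2: insert 10 -> lo=[10] (size 1, max 10) hi=[19] (size 1, min 19) -> median=14.5
Step 3: insert 39 -> lo=[10, 19] (size 2, max 19) hi=[39] (size 1, min 39) -> median=19
Step 4: insert 44 -> lo=[10, 19] (size 2, max 19) hi=[39, 44] (size 2, min 39) -> median=29
Step 5: insert 23 -> lo=[10, 19, 23] (size 3, max 23) hi=[39, 44] (size 2, min 39) -> median=23
Step 6: insert 27 -> lo=[10, 19, 23] (size 3, max 23) hi=[27, 39, 44] (size 3, min 27) -> median=25
Step 7: insert 3 -> lo=[3, 10, 19, 23] (size 4, max 23) hi=[27, 39, 44] (size 3, min 27) -> median=23
Step 8: insert 21 -> lo=[3, 10, 19, 21] (size 4, max 21) hi=[23, 27, 39, 44] (size 4, min 23) -> median=22
Step 9: insert 21 -> lo=[3, 10, 19, 21, 21] (size 5, max 21) hi=[23, 27, 39, 44] (size 4, min 23) -> median=21
Step 10: insert 42 -> lo=[3, 10, 19, 21, 21] (size 5, max 21) hi=[23, 27, 39, 42, 44] (size 5, min 23) -> median=22
Step 11: insert 9 -> lo=[3, 9, 10, 19, 21, 21] (size 6, max 21) hi=[23, 27, 39, 42, 44] (size 5, min 23) -> median=21
Step 12: insert 5 -> lo=[3, 5, 9, 10, 19, 21] (size 6, max 21) hi=[21, 23, 27, 39, 42, 44] (size 6, min 21) -> median=21
Step 13: insert 35 -> lo=[3, 5, 9, 10, 19, 21, 21] (size 7, max 21) hi=[23, 27, 35, 39, 42, 44] (size 6, min 23) -> median=21
Step 14: insert 31 -> lo=[3, 5, 9, 10, 19, 21, 21] (size 7, max 21) hi=[23, 27, 31, 35, 39, 42, 44] (size 7, min 23) -> median=22
Step 15: insert 13 -> lo=[3, 5, 9, 10, 13, 19, 21, 21] (size 8, max 21) hi=[23, 27, 31, 35, 39, 42, 44] (size 7, min 23) -> median=21

Answer: 21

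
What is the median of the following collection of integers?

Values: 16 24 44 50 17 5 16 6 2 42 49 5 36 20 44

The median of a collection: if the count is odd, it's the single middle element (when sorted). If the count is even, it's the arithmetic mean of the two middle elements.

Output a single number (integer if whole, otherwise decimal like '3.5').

Step 1: insert 16 -> lo=[16] (size 1, max 16) hi=[] (size 0) -> median=16
Step 2: insert 24 -> lo=[16] (size 1, max 16) hi=[24] (size 1, min 24) -> median=20
Step 3: insert 44 -> lo=[16, 24] (size 2, max 24) hi=[44] (size 1, min 44) -> median=24
Step 4: insert 50 -> lo=[16, 24] (size 2, max 24) hi=[44, 50] (size 2, min 44) -> median=34
Step 5: insert 17 -> lo=[16, 17, 24] (size 3, max 24) hi=[44, 50] (size 2, min 44) -> median=24
Step 6: insert 5 -> lo=[5, 16, 17] (size 3, max 17) hi=[24, 44, 50] (size 3, min 24) -> median=20.5
Step 7: insert 16 -> lo=[5, 16, 16, 17] (size 4, max 17) hi=[24, 44, 50] (size 3, min 24) -> median=17
Step 8: insert 6 -> lo=[5, 6, 16, 16] (size 4, max 16) hi=[17, 24, 44, 50] (size 4, min 17) -> median=16.5
Step 9: insert 2 -> lo=[2, 5, 6, 16, 16] (size 5, max 16) hi=[17, 24, 44, 50] (size 4, min 17) -> median=16
Step 10: insert 42 -> lo=[2, 5, 6, 16, 16] (size 5, max 16) hi=[17, 24, 42, 44, 50] (size 5, min 17) -> median=16.5
Step 11: insert 49 -> lo=[2, 5, 6, 16, 16, 17] (size 6, max 17) hi=[24, 42, 44, 49, 50] (size 5, min 24) -> median=17
Step 12: insert 5 -> lo=[2, 5, 5, 6, 16, 16] (size 6, max 16) hi=[17, 24, 42, 44, 49, 50] (size 6, min 17) -> median=16.5
Step 13: insert 36 -> lo=[2, 5, 5, 6, 16, 16, 17] (size 7, max 17) hi=[24, 36, 42, 44, 49, 50] (size 6, min 24) -> median=17
Step 14: insert 20 -> lo=[2, 5, 5, 6, 16, 16, 17] (size 7, max 17) hi=[20, 24, 36, 42, 44, 49, 50] (size 7, min 20) -> median=18.5
Step 15: insert 44 -> lo=[2, 5, 5, 6, 16, 16, 17, 20] (size 8, max 20) hi=[24, 36, 42, 44, 44, 49, 50] (size 7, min 24) -> median=20

Answer: 20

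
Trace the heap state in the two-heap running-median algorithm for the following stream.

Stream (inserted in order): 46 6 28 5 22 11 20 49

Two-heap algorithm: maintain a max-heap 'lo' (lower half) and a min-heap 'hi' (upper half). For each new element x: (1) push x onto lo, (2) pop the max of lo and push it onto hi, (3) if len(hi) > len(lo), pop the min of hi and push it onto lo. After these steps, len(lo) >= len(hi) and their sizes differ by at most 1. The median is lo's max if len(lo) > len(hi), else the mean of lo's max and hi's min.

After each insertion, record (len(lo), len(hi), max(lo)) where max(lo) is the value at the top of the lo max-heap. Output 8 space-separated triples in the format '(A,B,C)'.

Answer: (1,0,46) (1,1,6) (2,1,28) (2,2,6) (3,2,22) (3,3,11) (4,3,20) (4,4,20)

Derivation:
Step 1: insert 46 -> lo=[46] hi=[] -> (len(lo)=1, len(hi)=0, max(lo)=46)
Step 2: insert 6 -> lo=[6] hi=[46] -> (len(lo)=1, len(hi)=1, max(lo)=6)
Step 3: insert 28 -> lo=[6, 28] hi=[46] -> (len(lo)=2, len(hi)=1, max(lo)=28)
Step 4: insert 5 -> lo=[5, 6] hi=[28, 46] -> (len(lo)=2, len(hi)=2, max(lo)=6)
Step 5: insert 22 -> lo=[5, 6, 22] hi=[28, 46] -> (len(lo)=3, len(hi)=2, max(lo)=22)
Step 6: insert 11 -> lo=[5, 6, 11] hi=[22, 28, 46] -> (len(lo)=3, len(hi)=3, max(lo)=11)
Step 7: insert 20 -> lo=[5, 6, 11, 20] hi=[22, 28, 46] -> (len(lo)=4, len(hi)=3, max(lo)=20)
Step 8: insert 49 -> lo=[5, 6, 11, 20] hi=[22, 28, 46, 49] -> (len(lo)=4, len(hi)=4, max(lo)=20)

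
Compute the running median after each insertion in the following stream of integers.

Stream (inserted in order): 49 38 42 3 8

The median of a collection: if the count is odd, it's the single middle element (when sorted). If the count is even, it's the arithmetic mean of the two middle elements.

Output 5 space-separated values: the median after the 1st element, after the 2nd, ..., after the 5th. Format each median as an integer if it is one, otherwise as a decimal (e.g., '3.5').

Answer: 49 43.5 42 40 38

Derivation:
Step 1: insert 49 -> lo=[49] (size 1, max 49) hi=[] (size 0) -> median=49
Step 2: insert 38 -> lo=[38] (size 1, max 38) hi=[49] (size 1, min 49) -> median=43.5
Step 3: insert 42 -> lo=[38, 42] (size 2, max 42) hi=[49] (size 1, min 49) -> median=42
Step 4: insert 3 -> lo=[3, 38] (size 2, max 38) hi=[42, 49] (size 2, min 42) -> median=40
Step 5: insert 8 -> lo=[3, 8, 38] (size 3, max 38) hi=[42, 49] (size 2, min 42) -> median=38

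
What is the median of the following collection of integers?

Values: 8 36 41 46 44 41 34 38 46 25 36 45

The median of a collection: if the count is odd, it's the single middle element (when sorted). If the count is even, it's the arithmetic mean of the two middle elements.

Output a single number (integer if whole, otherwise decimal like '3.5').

Step 1: insert 8 -> lo=[8] (size 1, max 8) hi=[] (size 0) -> median=8
Step 2: insert 36 -> lo=[8] (size 1, max 8) hi=[36] (size 1, min 36) -> median=22
Step 3: insert 41 -> lo=[8, 36] (size 2, max 36) hi=[41] (size 1, min 41) -> median=36
Step 4: insert 46 -> lo=[8, 36] (size 2, max 36) hi=[41, 46] (size 2, min 41) -> median=38.5
Step 5: insert 44 -> lo=[8, 36, 41] (size 3, max 41) hi=[44, 46] (size 2, min 44) -> median=41
Step 6: insert 41 -> lo=[8, 36, 41] (size 3, max 41) hi=[41, 44, 46] (size 3, min 41) -> median=41
Step 7: insert 34 -> lo=[8, 34, 36, 41] (size 4, max 41) hi=[41, 44, 46] (size 3, min 41) -> median=41
Step 8: insert 38 -> lo=[8, 34, 36, 38] (size 4, max 38) hi=[41, 41, 44, 46] (size 4, min 41) -> median=39.5
Step 9: insert 46 -> lo=[8, 34, 36, 38, 41] (size 5, max 41) hi=[41, 44, 46, 46] (size 4, min 41) -> median=41
Step 10: insert 25 -> lo=[8, 25, 34, 36, 38] (size 5, max 38) hi=[41, 41, 44, 46, 46] (size 5, min 41) -> median=39.5
Step 11: insert 36 -> lo=[8, 25, 34, 36, 36, 38] (size 6, max 38) hi=[41, 41, 44, 46, 46] (size 5, min 41) -> median=38
Step 12: insert 45 -> lo=[8, 25, 34, 36, 36, 38] (size 6, max 38) hi=[41, 41, 44, 45, 46, 46] (size 6, min 41) -> median=39.5

Answer: 39.5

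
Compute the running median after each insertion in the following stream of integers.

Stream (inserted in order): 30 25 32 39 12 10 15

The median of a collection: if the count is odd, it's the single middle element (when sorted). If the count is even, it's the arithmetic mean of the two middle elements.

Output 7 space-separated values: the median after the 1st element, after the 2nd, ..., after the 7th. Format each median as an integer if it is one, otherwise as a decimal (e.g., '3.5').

Answer: 30 27.5 30 31 30 27.5 25

Derivation:
Step 1: insert 30 -> lo=[30] (size 1, max 30) hi=[] (size 0) -> median=30
Step 2: insert 25 -> lo=[25] (size 1, max 25) hi=[30] (size 1, min 30) -> median=27.5
Step 3: insert 32 -> lo=[25, 30] (size 2, max 30) hi=[32] (size 1, min 32) -> median=30
Step 4: insert 39 -> lo=[25, 30] (size 2, max 30) hi=[32, 39] (size 2, min 32) -> median=31
Step 5: insert 12 -> lo=[12, 25, 30] (size 3, max 30) hi=[32, 39] (size 2, min 32) -> median=30
Step 6: insert 10 -> lo=[10, 12, 25] (size 3, max 25) hi=[30, 32, 39] (size 3, min 30) -> median=27.5
Step 7: insert 15 -> lo=[10, 12, 15, 25] (size 4, max 25) hi=[30, 32, 39] (size 3, min 30) -> median=25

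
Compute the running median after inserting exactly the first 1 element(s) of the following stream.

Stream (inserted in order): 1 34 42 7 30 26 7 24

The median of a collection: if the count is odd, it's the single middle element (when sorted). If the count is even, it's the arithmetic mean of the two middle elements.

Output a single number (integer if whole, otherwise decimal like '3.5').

Step 1: insert 1 -> lo=[1] (size 1, max 1) hi=[] (size 0) -> median=1

Answer: 1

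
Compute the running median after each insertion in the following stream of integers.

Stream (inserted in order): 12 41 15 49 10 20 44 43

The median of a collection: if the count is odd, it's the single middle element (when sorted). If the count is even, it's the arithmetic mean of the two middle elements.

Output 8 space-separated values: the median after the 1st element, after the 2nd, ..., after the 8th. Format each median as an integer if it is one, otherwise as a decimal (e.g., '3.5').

Answer: 12 26.5 15 28 15 17.5 20 30.5

Derivation:
Step 1: insert 12 -> lo=[12] (size 1, max 12) hi=[] (size 0) -> median=12
Step 2: insert 41 -> lo=[12] (size 1, max 12) hi=[41] (size 1, min 41) -> median=26.5
Step 3: insert 15 -> lo=[12, 15] (size 2, max 15) hi=[41] (size 1, min 41) -> median=15
Step 4: insert 49 -> lo=[12, 15] (size 2, max 15) hi=[41, 49] (size 2, min 41) -> median=28
Step 5: insert 10 -> lo=[10, 12, 15] (size 3, max 15) hi=[41, 49] (size 2, min 41) -> median=15
Step 6: insert 20 -> lo=[10, 12, 15] (size 3, max 15) hi=[20, 41, 49] (size 3, min 20) -> median=17.5
Step 7: insert 44 -> lo=[10, 12, 15, 20] (size 4, max 20) hi=[41, 44, 49] (size 3, min 41) -> median=20
Step 8: insert 43 -> lo=[10, 12, 15, 20] (size 4, max 20) hi=[41, 43, 44, 49] (size 4, min 41) -> median=30.5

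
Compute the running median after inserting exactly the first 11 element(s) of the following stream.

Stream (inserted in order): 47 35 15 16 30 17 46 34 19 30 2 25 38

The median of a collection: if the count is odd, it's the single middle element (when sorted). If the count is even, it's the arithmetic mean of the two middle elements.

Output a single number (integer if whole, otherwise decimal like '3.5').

Step 1: insert 47 -> lo=[47] (size 1, max 47) hi=[] (size 0) -> median=47
Step 2: insert 35 -> lo=[35] (size 1, max 35) hi=[47] (size 1, min 47) -> median=41
Step 3: insert 15 -> lo=[15, 35] (size 2, max 35) hi=[47] (size 1, min 47) -> median=35
Step 4: insert 16 -> lo=[15, 16] (size 2, max 16) hi=[35, 47] (size 2, min 35) -> median=25.5
Step 5: insert 30 -> lo=[15, 16, 30] (size 3, max 30) hi=[35, 47] (size 2, min 35) -> median=30
Step 6: insert 17 -> lo=[15, 16, 17] (size 3, max 17) hi=[30, 35, 47] (size 3, min 30) -> median=23.5
Step 7: insert 46 -> lo=[15, 16, 17, 30] (size 4, max 30) hi=[35, 46, 47] (size 3, min 35) -> median=30
Step 8: insert 34 -> lo=[15, 16, 17, 30] (size 4, max 30) hi=[34, 35, 46, 47] (size 4, min 34) -> median=32
Step 9: insert 19 -> lo=[15, 16, 17, 19, 30] (size 5, max 30) hi=[34, 35, 46, 47] (size 4, min 34) -> median=30
Step 10: insert 30 -> lo=[15, 16, 17, 19, 30] (size 5, max 30) hi=[30, 34, 35, 46, 47] (size 5, min 30) -> median=30
Step 11: insert 2 -> lo=[2, 15, 16, 17, 19, 30] (size 6, max 30) hi=[30, 34, 35, 46, 47] (size 5, min 30) -> median=30

Answer: 30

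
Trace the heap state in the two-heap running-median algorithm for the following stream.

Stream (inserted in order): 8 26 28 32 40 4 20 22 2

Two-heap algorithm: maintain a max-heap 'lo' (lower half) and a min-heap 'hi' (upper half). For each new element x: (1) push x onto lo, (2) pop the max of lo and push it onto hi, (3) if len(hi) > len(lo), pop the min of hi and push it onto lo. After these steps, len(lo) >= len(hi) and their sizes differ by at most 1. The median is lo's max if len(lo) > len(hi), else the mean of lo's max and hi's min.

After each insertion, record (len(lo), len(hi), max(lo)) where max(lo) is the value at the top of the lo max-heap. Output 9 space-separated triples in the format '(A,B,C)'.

Step 1: insert 8 -> lo=[8] hi=[] -> (len(lo)=1, len(hi)=0, max(lo)=8)
Step 2: insert 26 -> lo=[8] hi=[26] -> (len(lo)=1, len(hi)=1, max(lo)=8)
Step 3: insert 28 -> lo=[8, 26] hi=[28] -> (len(lo)=2, len(hi)=1, max(lo)=26)
Step 4: insert 32 -> lo=[8, 26] hi=[28, 32] -> (len(lo)=2, len(hi)=2, max(lo)=26)
Step 5: insert 40 -> lo=[8, 26, 28] hi=[32, 40] -> (len(lo)=3, len(hi)=2, max(lo)=28)
Step 6: insert 4 -> lo=[4, 8, 26] hi=[28, 32, 40] -> (len(lo)=3, len(hi)=3, max(lo)=26)
Step 7: insert 20 -> lo=[4, 8, 20, 26] hi=[28, 32, 40] -> (len(lo)=4, len(hi)=3, max(lo)=26)
Step 8: insert 22 -> lo=[4, 8, 20, 22] hi=[26, 28, 32, 40] -> (len(lo)=4, len(hi)=4, max(lo)=22)
Step 9: insert 2 -> lo=[2, 4, 8, 20, 22] hi=[26, 28, 32, 40] -> (len(lo)=5, len(hi)=4, max(lo)=22)

Answer: (1,0,8) (1,1,8) (2,1,26) (2,2,26) (3,2,28) (3,3,26) (4,3,26) (4,4,22) (5,4,22)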